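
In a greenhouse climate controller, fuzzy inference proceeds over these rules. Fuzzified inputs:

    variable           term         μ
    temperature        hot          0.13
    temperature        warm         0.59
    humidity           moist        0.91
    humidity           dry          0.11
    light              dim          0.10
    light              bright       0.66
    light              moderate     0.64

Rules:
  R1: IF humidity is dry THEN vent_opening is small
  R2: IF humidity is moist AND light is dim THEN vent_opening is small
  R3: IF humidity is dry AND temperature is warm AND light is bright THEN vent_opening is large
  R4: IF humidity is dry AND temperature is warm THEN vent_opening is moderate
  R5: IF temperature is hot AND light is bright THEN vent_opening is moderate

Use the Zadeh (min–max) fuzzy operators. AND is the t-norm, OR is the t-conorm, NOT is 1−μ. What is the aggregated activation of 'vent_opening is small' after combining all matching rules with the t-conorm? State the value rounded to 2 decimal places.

R1: dry=0.11 → w = 0.11
R2: moist=0.91, dim=0.10; AND[min(a, b)] → w = 0.10
R3: dry=0.11, warm=0.59, bright=0.66; AND[min(a, b)] → w = 0.11
R4: dry=0.11, warm=0.59; AND[min(a, b)] → w = 0.11
R5: hot=0.13, bright=0.66; AND[min(a, b)] → w = 0.13
Rules with consequent 'small': {R1, R2} → strengths 0.11, 0.10
Aggregate via t-conorm [max(a, b)]: 0.11

0.11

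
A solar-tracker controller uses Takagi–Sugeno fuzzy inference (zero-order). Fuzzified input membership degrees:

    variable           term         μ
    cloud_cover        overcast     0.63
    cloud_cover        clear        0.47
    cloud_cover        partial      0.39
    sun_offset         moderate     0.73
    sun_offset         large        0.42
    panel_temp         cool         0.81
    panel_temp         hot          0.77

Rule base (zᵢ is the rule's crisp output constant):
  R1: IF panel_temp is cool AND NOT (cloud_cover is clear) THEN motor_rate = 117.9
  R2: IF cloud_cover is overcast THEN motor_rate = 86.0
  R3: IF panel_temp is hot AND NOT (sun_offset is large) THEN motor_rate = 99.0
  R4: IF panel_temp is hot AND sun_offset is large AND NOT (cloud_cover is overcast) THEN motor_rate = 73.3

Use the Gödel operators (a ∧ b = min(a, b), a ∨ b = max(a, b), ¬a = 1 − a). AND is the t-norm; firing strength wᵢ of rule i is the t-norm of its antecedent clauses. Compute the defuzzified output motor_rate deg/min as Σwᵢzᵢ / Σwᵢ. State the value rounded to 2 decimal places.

R1 (z=117.9): cool=0.81, ¬clear=1−0.47=0.53; AND[min(a, b)] → w = 0.53
R2 (z=86.0): overcast=0.63 → w = 0.63
R3 (z=99.0): hot=0.77, ¬large=1−0.42=0.58; AND[min(a, b)] → w = 0.58
R4 (z=73.3): hot=0.77, large=0.42, ¬overcast=1−0.63=0.37; AND[min(a, b)] → w = 0.37
Weighted average = (0.53·117.9 + 0.63·86.0 + 0.58·99.0 + 0.37·73.3) / (0.53 + 0.63 + 0.58 + 0.37)
  = 201.2080 / 2.1100 = 95.36

95.36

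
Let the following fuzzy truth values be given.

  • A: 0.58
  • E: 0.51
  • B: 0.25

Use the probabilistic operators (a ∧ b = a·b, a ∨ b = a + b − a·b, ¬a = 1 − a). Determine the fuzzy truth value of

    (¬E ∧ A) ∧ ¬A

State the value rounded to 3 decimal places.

0.119

¬E = 1 − 0.5100 = 0.4900
¬E ∧ A = a·b on (0.4900, 0.5800) = 0.2842
¬A = 1 − 0.5800 = 0.4200
(¬E ∧ A) ∧ ¬A = a·b on (0.2842, 0.4200) = 0.1194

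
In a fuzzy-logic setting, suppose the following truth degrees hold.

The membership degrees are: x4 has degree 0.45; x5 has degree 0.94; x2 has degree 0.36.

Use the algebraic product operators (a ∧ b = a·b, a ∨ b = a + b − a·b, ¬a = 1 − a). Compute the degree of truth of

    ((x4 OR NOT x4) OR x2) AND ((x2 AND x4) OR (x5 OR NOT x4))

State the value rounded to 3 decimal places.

0.823

NOT x4 = 1 − 0.4500 = 0.5500
x4 OR NOT x4 = a + b − a·b on (0.4500, 0.5500) = 0.7525
(x4 OR NOT x4) OR x2 = a + b − a·b on (0.7525, 0.3600) = 0.8416
x2 AND x4 = a·b on (0.3600, 0.4500) = 0.1620
NOT x4 = 1 − 0.4500 = 0.5500
x5 OR NOT x4 = a + b − a·b on (0.9400, 0.5500) = 0.9730
(x2 AND x4) OR (x5 OR NOT x4) = a + b − a·b on (0.1620, 0.9730) = 0.9774
((x4 OR NOT x4) OR x2) AND ((x2 AND x4) OR (x5 OR NOT x4)) = a·b on (0.8416, 0.9774) = 0.8226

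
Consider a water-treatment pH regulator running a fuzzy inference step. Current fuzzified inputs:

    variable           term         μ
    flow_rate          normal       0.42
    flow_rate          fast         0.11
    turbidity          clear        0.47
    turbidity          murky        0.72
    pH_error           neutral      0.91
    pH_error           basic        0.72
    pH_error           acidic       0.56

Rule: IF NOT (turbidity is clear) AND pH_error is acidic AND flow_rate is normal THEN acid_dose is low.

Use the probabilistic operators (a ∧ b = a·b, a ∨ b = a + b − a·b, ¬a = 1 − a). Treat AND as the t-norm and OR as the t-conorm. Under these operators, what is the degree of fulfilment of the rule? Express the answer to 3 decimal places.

firing strength: ¬clear=1−0.47=0.53, acidic=0.56, normal=0.42; AND[a·b] → w = 0.1247

0.125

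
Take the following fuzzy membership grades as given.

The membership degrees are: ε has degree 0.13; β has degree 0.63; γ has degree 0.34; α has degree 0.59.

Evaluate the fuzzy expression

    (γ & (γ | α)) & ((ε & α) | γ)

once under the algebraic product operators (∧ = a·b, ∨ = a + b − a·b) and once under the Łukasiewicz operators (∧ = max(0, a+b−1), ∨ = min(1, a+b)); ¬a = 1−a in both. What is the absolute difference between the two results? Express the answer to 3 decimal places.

0.097

Under algebraic product:
  γ | α = a + b − a·b on (0.3400, 0.5900) = 0.7294
  γ & (γ | α) = a·b on (0.3400, 0.7294) = 0.2480
  ε & α = a·b on (0.1300, 0.5900) = 0.0767
  (ε & α) | γ = a + b − a·b on (0.0767, 0.3400) = 0.3906
  (γ & (γ | α)) & ((ε & α) | γ) = a·b on (0.2480, 0.3906) = 0.0969
  → value = 0.0969
Under Łukasiewicz:
  γ | α = min(1, a+b) on (0.34, 0.59) = 0.93
  γ & (γ | α) = max(0, a+b−1) on (0.34, 0.93) = 0.27
  ε & α = max(0, a+b−1) on (0.13, 0.59) = 0.00
  (ε & α) | γ = min(1, a+b) on (0.00, 0.34) = 0.34
  (γ & (γ | α)) & ((ε & α) | γ) = max(0, a+b−1) on (0.27, 0.34) = 0.00
  → value = 0.0000
|0.0969 − 0.0000| = 0.097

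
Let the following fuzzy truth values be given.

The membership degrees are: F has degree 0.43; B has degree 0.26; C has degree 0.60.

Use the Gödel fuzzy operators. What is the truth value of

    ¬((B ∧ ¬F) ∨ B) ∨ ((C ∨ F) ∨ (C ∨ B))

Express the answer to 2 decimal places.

¬F = 1 − 0.43 = 0.57
B ∧ ¬F = min(a, b) on (0.26, 0.57) = 0.26
(B ∧ ¬F) ∨ B = max(a, b) on (0.26, 0.26) = 0.26
¬((B ∧ ¬F) ∨ B) = 1 − 0.26 = 0.74
C ∨ F = max(a, b) on (0.60, 0.43) = 0.60
C ∨ B = max(a, b) on (0.60, 0.26) = 0.60
(C ∨ F) ∨ (C ∨ B) = max(a, b) on (0.60, 0.60) = 0.60
¬((B ∧ ¬F) ∨ B) ∨ ((C ∨ F) ∨ (C ∨ B)) = max(a, b) on (0.74, 0.60) = 0.74

0.74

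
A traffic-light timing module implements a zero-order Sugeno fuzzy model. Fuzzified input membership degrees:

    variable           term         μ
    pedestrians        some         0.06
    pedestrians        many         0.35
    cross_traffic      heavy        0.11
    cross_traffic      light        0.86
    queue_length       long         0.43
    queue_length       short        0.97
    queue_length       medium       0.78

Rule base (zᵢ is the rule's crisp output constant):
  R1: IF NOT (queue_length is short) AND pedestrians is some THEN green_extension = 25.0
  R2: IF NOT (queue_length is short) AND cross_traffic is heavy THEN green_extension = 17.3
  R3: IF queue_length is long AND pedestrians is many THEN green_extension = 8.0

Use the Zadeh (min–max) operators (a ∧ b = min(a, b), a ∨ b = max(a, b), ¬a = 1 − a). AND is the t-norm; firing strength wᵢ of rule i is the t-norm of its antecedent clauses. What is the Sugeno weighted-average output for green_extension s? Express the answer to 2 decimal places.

9.92

R1 (z=25.0): ¬short=1−0.97=0.03, some=0.06; AND[min(a, b)] → w = 0.03
R2 (z=17.3): ¬short=1−0.97=0.03, heavy=0.11; AND[min(a, b)] → w = 0.03
R3 (z=8.0): long=0.43, many=0.35; AND[min(a, b)] → w = 0.35
Weighted average = (0.03·25.0 + 0.03·17.3 + 0.35·8.0) / (0.03 + 0.03 + 0.35)
  = 4.0690 / 0.4100 = 9.92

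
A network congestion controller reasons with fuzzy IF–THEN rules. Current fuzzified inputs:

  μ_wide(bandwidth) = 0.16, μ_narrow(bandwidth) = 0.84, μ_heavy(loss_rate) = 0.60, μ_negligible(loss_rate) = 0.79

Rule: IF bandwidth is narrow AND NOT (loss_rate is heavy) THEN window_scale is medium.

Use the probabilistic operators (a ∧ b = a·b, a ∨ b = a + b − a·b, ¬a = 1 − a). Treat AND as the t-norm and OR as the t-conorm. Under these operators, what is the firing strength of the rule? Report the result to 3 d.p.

0.336

firing strength: narrow=0.84, ¬heavy=1−0.60=0.40; AND[a·b] → w = 0.3360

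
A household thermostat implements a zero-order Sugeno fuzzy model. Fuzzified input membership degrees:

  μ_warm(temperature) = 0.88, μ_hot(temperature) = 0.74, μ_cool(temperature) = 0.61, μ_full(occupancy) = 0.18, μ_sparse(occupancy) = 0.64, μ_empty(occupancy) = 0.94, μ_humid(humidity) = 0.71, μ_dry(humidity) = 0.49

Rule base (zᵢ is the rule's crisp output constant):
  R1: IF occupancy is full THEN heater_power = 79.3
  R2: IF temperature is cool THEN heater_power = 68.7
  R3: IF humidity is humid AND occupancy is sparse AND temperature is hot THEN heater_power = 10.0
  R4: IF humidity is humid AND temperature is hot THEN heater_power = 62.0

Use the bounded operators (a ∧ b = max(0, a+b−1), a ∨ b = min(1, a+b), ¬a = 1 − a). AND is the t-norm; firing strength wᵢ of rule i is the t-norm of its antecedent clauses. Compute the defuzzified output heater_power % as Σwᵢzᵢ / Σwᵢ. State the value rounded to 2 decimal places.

R1 (z=79.3): full=0.18 → w = 0.18
R2 (z=68.7): cool=0.61 → w = 0.61
R3 (z=10.0): humid=0.71, sparse=0.64, hot=0.74; AND[max(0, a+b−1)] → w = 0.09
R4 (z=62.0): humid=0.71, hot=0.74; AND[max(0, a+b−1)] → w = 0.45
Weighted average = (0.18·79.3 + 0.61·68.7 + 0.09·10.0 + 0.45·62.0) / (0.18 + 0.61 + 0.09 + 0.45)
  = 84.9810 / 1.3300 = 63.90

63.90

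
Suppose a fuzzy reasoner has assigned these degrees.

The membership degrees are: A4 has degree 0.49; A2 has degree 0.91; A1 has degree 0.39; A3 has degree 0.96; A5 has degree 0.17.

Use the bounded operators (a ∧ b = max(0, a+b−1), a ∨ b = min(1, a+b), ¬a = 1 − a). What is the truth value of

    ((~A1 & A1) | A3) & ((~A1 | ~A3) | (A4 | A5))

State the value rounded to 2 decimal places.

0.96

~A1 = 1 − 0.39 = 0.61
~A1 & A1 = max(0, a+b−1) on (0.61, 0.39) = 0.00
(~A1 & A1) | A3 = min(1, a+b) on (0.00, 0.96) = 0.96
~A1 = 1 − 0.39 = 0.61
~A3 = 1 − 0.96 = 0.04
~A1 | ~A3 = min(1, a+b) on (0.61, 0.04) = 0.65
A4 | A5 = min(1, a+b) on (0.49, 0.17) = 0.66
(~A1 | ~A3) | (A4 | A5) = min(1, a+b) on (0.65, 0.66) = 1.00
((~A1 & A1) | A3) & ((~A1 | ~A3) | (A4 | A5)) = max(0, a+b−1) on (0.96, 1.00) = 0.96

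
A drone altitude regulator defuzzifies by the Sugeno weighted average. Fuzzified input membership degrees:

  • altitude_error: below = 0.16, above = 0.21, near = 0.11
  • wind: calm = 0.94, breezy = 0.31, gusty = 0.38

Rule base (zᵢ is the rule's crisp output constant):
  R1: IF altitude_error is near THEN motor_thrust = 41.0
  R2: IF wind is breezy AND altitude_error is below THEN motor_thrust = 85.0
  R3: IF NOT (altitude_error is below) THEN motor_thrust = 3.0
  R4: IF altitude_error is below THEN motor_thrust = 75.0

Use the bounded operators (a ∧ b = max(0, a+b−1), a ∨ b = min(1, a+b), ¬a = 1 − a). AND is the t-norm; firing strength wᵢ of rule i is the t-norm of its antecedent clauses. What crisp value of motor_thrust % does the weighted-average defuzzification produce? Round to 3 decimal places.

17.144

R1 (z=41.0): near=0.11 → w = 0.11
R2 (z=85.0): breezy=0.31, below=0.16; AND[max(0, a+b−1)] → w = 0.00
R3 (z=3.0): ¬below=1−0.16=0.84 → w = 0.84
R4 (z=75.0): below=0.16 → w = 0.16
Weighted average = (0.11·41.0 + 0.00·85.0 + 0.84·3.0 + 0.16·75.0) / (0.11 + 0.00 + 0.84 + 0.16)
  = 19.0300 / 1.1100 = 17.144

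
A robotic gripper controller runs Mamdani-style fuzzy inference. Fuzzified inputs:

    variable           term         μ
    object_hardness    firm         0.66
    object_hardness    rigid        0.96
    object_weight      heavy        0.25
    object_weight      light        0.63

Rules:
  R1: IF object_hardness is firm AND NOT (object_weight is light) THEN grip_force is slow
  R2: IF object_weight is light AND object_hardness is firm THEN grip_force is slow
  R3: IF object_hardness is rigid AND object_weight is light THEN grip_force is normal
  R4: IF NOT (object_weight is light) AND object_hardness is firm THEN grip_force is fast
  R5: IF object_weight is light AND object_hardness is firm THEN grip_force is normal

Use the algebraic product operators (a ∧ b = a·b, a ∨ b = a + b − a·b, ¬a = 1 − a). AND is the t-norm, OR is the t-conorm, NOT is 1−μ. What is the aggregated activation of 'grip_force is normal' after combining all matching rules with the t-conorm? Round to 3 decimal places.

R1: firm=0.66, ¬light=1−0.63=0.37; AND[a·b] → w = 0.2442
R2: light=0.63, firm=0.66; AND[a·b] → w = 0.4158
R3: rigid=0.96, light=0.63; AND[a·b] → w = 0.6048
R4: ¬light=1−0.63=0.37, firm=0.66; AND[a·b] → w = 0.2442
R5: light=0.63, firm=0.66; AND[a·b] → w = 0.4158
Rules with consequent 'normal': {R3, R5} → strengths 0.6048, 0.4158
Aggregate via t-conorm [a + b − a·b]: 0.7691

0.769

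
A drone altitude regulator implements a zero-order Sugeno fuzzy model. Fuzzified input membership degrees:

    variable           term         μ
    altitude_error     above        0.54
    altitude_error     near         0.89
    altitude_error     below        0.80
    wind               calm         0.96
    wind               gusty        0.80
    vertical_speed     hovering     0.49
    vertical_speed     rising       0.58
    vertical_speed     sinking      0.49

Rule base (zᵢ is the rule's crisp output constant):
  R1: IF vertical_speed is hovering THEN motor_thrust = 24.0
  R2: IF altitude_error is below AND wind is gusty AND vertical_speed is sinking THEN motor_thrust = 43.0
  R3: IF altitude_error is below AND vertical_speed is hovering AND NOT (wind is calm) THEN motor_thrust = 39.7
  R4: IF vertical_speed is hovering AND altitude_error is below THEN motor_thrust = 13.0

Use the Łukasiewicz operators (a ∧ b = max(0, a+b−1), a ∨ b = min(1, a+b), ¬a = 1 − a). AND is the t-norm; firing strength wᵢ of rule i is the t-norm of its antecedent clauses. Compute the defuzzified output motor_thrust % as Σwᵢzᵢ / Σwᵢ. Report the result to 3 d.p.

R1 (z=24.0): hovering=0.49 → w = 0.49
R2 (z=43.0): below=0.80, gusty=0.80, sinking=0.49; AND[max(0, a+b−1)] → w = 0.09
R3 (z=39.7): below=0.80, hovering=0.49, ¬calm=1−0.96=0.04; AND[max(0, a+b−1)] → w = 0.00
R4 (z=13.0): hovering=0.49, below=0.80; AND[max(0, a+b−1)] → w = 0.29
Weighted average = (0.49·24.0 + 0.09·43.0 + 0.00·39.7 + 0.29·13.0) / (0.49 + 0.09 + 0.00 + 0.29)
  = 19.4000 / 0.8700 = 22.299

22.299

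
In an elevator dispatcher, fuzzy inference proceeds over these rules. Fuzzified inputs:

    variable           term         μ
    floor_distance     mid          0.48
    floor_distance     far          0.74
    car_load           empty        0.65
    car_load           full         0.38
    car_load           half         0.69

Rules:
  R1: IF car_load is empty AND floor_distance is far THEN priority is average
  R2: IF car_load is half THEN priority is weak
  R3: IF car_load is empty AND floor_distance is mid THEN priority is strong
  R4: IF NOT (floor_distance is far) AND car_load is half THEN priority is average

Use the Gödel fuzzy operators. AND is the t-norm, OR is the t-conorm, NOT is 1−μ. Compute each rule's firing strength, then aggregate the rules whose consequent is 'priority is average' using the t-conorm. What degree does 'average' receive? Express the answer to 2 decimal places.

R1: empty=0.65, far=0.74; AND[min(a, b)] → w = 0.65
R2: half=0.69 → w = 0.69
R3: empty=0.65, mid=0.48; AND[min(a, b)] → w = 0.48
R4: ¬far=1−0.74=0.26, half=0.69; AND[min(a, b)] → w = 0.26
Rules with consequent 'average': {R1, R4} → strengths 0.65, 0.26
Aggregate via t-conorm [max(a, b)]: 0.65

0.65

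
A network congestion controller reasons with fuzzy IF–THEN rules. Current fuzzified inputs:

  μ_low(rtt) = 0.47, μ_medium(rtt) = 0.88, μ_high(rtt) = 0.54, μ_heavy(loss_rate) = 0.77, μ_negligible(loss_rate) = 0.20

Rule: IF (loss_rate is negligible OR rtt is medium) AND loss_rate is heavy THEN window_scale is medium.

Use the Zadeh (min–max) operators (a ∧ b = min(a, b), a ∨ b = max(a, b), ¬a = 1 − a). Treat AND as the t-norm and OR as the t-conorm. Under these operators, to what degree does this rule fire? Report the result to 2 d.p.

firing strength: (negligible=0.20 OR medium=0.88) = 0.88; AND[min(a, b)] with heavy=0.77 → w = 0.77

0.77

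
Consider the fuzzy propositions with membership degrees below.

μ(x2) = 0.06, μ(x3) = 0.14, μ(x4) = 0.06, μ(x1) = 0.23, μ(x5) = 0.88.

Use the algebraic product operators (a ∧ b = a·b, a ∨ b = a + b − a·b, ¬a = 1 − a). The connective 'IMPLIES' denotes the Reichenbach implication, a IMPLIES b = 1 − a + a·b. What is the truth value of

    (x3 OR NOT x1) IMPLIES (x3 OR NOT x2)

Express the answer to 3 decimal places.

0.959

NOT x1 = 1 − 0.2300 = 0.7700
x3 OR NOT x1 = a + b − a·b on (0.1400, 0.7700) = 0.8022
NOT x2 = 1 − 0.0600 = 0.9400
x3 OR NOT x2 = a + b − a·b on (0.1400, 0.9400) = 0.9484
(x3 OR NOT x1) IMPLIES (x3 OR NOT x2)  [Reichenbach: 1 − a + a·b] with a=0.8022, b=0.9484 → 0.9586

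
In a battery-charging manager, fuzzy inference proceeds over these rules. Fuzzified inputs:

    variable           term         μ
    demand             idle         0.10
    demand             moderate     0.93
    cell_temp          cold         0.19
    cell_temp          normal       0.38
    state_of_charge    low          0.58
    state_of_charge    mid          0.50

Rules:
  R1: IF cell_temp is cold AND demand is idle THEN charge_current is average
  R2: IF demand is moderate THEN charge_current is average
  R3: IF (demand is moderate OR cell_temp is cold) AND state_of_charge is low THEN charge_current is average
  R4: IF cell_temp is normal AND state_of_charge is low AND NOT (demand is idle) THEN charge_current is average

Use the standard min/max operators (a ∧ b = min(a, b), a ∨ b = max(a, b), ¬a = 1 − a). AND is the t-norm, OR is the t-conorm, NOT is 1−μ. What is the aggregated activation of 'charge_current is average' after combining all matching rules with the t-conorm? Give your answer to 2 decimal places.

0.93

R1: cold=0.19, idle=0.10; AND[min(a, b)] → w = 0.10
R2: moderate=0.93 → w = 0.93
R3: (moderate=0.93 OR cold=0.19) = 0.93; AND[min(a, b)] with low=0.58 → w = 0.58
R4: normal=0.38, low=0.58, ¬idle=1−0.10=0.90; AND[min(a, b)] → w = 0.38
Rules with consequent 'average': {R1, R2, R3, R4} → strengths 0.10, 0.93, 0.58, 0.38
Aggregate via t-conorm [max(a, b)]: 0.93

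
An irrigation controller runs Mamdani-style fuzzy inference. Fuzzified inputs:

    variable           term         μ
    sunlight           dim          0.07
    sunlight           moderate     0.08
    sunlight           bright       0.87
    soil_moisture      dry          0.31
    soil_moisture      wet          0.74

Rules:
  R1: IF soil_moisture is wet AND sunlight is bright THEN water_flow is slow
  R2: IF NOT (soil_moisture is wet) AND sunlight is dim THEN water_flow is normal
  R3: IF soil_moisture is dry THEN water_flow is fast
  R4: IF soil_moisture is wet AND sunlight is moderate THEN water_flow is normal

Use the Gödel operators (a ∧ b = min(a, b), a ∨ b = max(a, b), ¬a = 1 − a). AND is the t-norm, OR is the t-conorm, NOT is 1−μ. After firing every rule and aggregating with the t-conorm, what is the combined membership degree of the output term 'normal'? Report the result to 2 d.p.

0.08

R1: wet=0.74, bright=0.87; AND[min(a, b)] → w = 0.74
R2: ¬wet=1−0.74=0.26, dim=0.07; AND[min(a, b)] → w = 0.07
R3: dry=0.31 → w = 0.31
R4: wet=0.74, moderate=0.08; AND[min(a, b)] → w = 0.08
Rules with consequent 'normal': {R2, R4} → strengths 0.07, 0.08
Aggregate via t-conorm [max(a, b)]: 0.08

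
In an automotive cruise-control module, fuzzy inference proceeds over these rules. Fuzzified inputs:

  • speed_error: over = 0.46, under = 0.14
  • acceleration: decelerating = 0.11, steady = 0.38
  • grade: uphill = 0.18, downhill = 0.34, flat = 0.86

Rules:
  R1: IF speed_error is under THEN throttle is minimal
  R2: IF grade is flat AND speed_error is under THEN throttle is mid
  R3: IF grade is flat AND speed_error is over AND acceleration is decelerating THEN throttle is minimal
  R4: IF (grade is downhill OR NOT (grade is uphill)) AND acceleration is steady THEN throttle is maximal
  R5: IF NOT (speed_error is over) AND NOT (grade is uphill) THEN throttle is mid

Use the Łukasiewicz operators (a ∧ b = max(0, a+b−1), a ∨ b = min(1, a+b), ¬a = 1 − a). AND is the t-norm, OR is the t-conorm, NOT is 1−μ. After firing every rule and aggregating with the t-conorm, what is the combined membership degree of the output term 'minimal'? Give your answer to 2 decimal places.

R1: under=0.14 → w = 0.14
R2: flat=0.86, under=0.14; AND[max(0, a+b−1)] → w = 0.00
R3: flat=0.86, over=0.46, decelerating=0.11; AND[max(0, a+b−1)] → w = 0.00
R4: (downhill=0.34 OR ¬uphill=1−0.18=0.82) = 1.00; AND[max(0, a+b−1)] with steady=0.38 → w = 0.38
R5: ¬over=1−0.46=0.54, ¬uphill=1−0.18=0.82; AND[max(0, a+b−1)] → w = 0.36
Rules with consequent 'minimal': {R1, R3} → strengths 0.14, 0.00
Aggregate via t-conorm [min(1, a+b)]: 0.14

0.14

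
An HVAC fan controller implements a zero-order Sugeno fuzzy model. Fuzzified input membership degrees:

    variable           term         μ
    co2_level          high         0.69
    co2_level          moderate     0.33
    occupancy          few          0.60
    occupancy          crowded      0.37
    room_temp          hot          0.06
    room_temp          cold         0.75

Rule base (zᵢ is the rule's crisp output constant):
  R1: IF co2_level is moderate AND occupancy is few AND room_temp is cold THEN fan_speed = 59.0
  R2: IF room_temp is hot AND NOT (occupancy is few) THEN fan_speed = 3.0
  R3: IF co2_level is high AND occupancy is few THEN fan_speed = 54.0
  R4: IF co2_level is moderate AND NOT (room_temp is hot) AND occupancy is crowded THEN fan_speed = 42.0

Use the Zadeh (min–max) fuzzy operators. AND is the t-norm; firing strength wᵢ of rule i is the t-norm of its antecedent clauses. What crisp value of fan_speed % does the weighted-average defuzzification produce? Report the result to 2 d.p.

49.93

R1 (z=59.0): moderate=0.33, few=0.60, cold=0.75; AND[min(a, b)] → w = 0.33
R2 (z=3.0): hot=0.06, ¬few=1−0.60=0.40; AND[min(a, b)] → w = 0.06
R3 (z=54.0): high=0.69, few=0.60; AND[min(a, b)] → w = 0.60
R4 (z=42.0): moderate=0.33, ¬hot=1−0.06=0.94, crowded=0.37; AND[min(a, b)] → w = 0.33
Weighted average = (0.33·59.0 + 0.06·3.0 + 0.60·54.0 + 0.33·42.0) / (0.33 + 0.06 + 0.60 + 0.33)
  = 65.9100 / 1.3200 = 49.93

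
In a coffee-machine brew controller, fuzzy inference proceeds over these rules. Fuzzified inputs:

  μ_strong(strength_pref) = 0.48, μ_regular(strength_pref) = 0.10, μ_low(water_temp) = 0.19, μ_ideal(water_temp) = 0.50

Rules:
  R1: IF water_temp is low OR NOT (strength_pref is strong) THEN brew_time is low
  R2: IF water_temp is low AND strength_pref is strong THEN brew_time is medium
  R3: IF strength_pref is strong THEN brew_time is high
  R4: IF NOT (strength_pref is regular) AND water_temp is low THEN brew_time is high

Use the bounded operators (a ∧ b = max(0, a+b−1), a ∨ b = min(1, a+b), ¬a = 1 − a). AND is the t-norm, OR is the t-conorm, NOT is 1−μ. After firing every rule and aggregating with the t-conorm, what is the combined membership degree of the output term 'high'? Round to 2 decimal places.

0.57

R1: low=0.19, ¬strong=1−0.48=0.52; OR[min(1, a+b)] → w = 0.71
R2: low=0.19, strong=0.48; AND[max(0, a+b−1)] → w = 0.00
R3: strong=0.48 → w = 0.48
R4: ¬regular=1−0.10=0.90, low=0.19; AND[max(0, a+b−1)] → w = 0.09
Rules with consequent 'high': {R3, R4} → strengths 0.48, 0.09
Aggregate via t-conorm [min(1, a+b)]: 0.57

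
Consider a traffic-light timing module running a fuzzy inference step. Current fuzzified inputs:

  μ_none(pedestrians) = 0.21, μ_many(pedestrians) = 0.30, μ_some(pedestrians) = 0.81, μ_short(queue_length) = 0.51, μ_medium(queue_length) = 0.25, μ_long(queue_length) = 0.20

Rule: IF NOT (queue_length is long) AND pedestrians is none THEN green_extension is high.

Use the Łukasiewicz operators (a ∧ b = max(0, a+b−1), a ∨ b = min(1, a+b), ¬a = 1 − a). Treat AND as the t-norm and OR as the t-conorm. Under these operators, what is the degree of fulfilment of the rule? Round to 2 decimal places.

0.01

firing strength: ¬long=1−0.20=0.80, none=0.21; AND[max(0, a+b−1)] → w = 0.01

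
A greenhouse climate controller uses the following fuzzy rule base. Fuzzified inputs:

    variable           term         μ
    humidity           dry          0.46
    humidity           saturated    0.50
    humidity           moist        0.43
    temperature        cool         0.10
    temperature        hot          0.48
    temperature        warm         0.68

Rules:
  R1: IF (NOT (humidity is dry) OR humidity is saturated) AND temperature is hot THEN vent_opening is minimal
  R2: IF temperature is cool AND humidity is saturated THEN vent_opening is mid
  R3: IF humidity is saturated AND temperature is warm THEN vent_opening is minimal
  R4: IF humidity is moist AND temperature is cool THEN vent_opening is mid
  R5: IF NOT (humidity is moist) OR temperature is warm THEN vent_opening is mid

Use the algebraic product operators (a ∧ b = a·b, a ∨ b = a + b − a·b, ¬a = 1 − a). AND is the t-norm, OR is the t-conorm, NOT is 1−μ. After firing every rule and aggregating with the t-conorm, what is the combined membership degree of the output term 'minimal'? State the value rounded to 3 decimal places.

R1: (¬dry=1−0.46=0.54 OR saturated=0.50) = 0.7700; AND[a·b] with hot=0.48 → w = 0.3696
R2: cool=0.10, saturated=0.50; AND[a·b] → w = 0.0500
R3: saturated=0.50, warm=0.68; AND[a·b] → w = 0.3400
R4: moist=0.43, cool=0.10; AND[a·b] → w = 0.0430
R5: ¬moist=1−0.43=0.57, warm=0.68; OR[a + b − a·b] → w = 0.8624
Rules with consequent 'minimal': {R1, R3} → strengths 0.3696, 0.3400
Aggregate via t-conorm [a + b − a·b]: 0.5839

0.584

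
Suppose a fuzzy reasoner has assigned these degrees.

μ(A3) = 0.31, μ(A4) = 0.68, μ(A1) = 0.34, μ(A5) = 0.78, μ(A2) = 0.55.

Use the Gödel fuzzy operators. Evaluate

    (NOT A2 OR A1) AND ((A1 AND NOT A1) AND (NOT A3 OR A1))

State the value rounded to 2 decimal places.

0.34

NOT A2 = 1 − 0.55 = 0.45
NOT A2 OR A1 = max(a, b) on (0.45, 0.34) = 0.45
NOT A1 = 1 − 0.34 = 0.66
A1 AND NOT A1 = min(a, b) on (0.34, 0.66) = 0.34
NOT A3 = 1 − 0.31 = 0.69
NOT A3 OR A1 = max(a, b) on (0.69, 0.34) = 0.69
(A1 AND NOT A1) AND (NOT A3 OR A1) = min(a, b) on (0.34, 0.69) = 0.34
(NOT A2 OR A1) AND ((A1 AND NOT A1) AND (NOT A3 OR A1)) = min(a, b) on (0.45, 0.34) = 0.34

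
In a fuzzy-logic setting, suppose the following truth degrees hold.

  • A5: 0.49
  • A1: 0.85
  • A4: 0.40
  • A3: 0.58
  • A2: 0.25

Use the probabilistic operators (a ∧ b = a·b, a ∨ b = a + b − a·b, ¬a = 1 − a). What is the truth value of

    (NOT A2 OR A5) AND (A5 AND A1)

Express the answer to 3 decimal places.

0.363

NOT A2 = 1 − 0.2500 = 0.7500
NOT A2 OR A5 = a + b − a·b on (0.7500, 0.4900) = 0.8725
A5 AND A1 = a·b on (0.4900, 0.8500) = 0.4165
(NOT A2 OR A5) AND (A5 AND A1) = a·b on (0.8725, 0.4165) = 0.3634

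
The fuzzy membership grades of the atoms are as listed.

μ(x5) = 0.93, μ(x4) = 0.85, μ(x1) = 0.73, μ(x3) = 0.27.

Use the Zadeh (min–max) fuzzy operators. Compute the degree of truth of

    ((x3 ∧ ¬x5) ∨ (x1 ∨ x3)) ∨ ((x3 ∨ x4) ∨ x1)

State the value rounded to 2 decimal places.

0.85

¬x5 = 1 − 0.93 = 0.07
x3 ∧ ¬x5 = min(a, b) on (0.27, 0.07) = 0.07
x1 ∨ x3 = max(a, b) on (0.73, 0.27) = 0.73
(x3 ∧ ¬x5) ∨ (x1 ∨ x3) = max(a, b) on (0.07, 0.73) = 0.73
x3 ∨ x4 = max(a, b) on (0.27, 0.85) = 0.85
(x3 ∨ x4) ∨ x1 = max(a, b) on (0.85, 0.73) = 0.85
((x3 ∧ ¬x5) ∨ (x1 ∨ x3)) ∨ ((x3 ∨ x4) ∨ x1) = max(a, b) on (0.73, 0.85) = 0.85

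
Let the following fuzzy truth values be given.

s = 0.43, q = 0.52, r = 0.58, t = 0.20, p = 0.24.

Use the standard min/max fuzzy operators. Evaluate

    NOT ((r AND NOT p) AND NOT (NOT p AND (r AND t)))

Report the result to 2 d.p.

0.42

NOT p = 1 − 0.24 = 0.76
r AND NOT p = min(a, b) on (0.58, 0.76) = 0.58
NOT p = 1 − 0.24 = 0.76
r AND t = min(a, b) on (0.58, 0.20) = 0.20
NOT p AND (r AND t) = min(a, b) on (0.76, 0.20) = 0.20
NOT (NOT p AND (r AND t)) = 1 − 0.20 = 0.80
(r AND NOT p) AND NOT (NOT p AND (r AND t)) = min(a, b) on (0.58, 0.80) = 0.58
NOT ((r AND NOT p) AND NOT (NOT p AND (r AND t))) = 1 − 0.58 = 0.42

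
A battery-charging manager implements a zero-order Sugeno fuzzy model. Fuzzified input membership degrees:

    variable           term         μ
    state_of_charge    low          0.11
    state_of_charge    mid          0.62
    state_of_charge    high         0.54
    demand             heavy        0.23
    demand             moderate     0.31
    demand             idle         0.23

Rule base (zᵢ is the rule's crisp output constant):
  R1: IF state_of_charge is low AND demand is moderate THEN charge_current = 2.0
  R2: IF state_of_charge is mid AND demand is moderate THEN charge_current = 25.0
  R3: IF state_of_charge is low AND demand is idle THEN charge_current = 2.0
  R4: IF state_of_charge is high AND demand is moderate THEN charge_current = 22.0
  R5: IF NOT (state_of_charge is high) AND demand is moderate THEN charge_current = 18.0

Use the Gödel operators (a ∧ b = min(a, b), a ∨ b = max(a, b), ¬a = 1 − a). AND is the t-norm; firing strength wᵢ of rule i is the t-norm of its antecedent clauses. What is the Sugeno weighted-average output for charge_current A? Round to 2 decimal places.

17.90

R1 (z=2.0): low=0.11, moderate=0.31; AND[min(a, b)] → w = 0.11
R2 (z=25.0): mid=0.62, moderate=0.31; AND[min(a, b)] → w = 0.31
R3 (z=2.0): low=0.11, idle=0.23; AND[min(a, b)] → w = 0.11
R4 (z=22.0): high=0.54, moderate=0.31; AND[min(a, b)] → w = 0.31
R5 (z=18.0): ¬high=1−0.54=0.46, moderate=0.31; AND[min(a, b)] → w = 0.31
Weighted average = (0.11·2.0 + 0.31·25.0 + 0.11·2.0 + 0.31·22.0 + 0.31·18.0) / (0.11 + 0.31 + 0.11 + 0.31 + 0.31)
  = 20.5900 / 1.1500 = 17.90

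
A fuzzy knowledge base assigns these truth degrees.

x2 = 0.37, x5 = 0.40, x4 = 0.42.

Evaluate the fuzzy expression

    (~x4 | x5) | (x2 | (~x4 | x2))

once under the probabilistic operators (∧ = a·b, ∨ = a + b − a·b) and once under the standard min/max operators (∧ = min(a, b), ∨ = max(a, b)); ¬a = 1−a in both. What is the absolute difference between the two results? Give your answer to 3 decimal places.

0.378

Under probabilistic:
  ~x4 = 1 − 0.4200 = 0.5800
  ~x4 | x5 = a + b − a·b on (0.5800, 0.4000) = 0.7480
  ~x4 = 1 − 0.4200 = 0.5800
  ~x4 | x2 = a + b − a·b on (0.5800, 0.3700) = 0.7354
  x2 | (~x4 | x2) = a + b − a·b on (0.3700, 0.7354) = 0.8333
  (~x4 | x5) | (x2 | (~x4 | x2)) = a + b − a·b on (0.7480, 0.8333) = 0.9580
  → value = 0.9580
Under standard min/max:
  ~x4 = 1 − 0.42 = 0.58
  ~x4 | x5 = max(a, b) on (0.58, 0.40) = 0.58
  ~x4 = 1 − 0.42 = 0.58
  ~x4 | x2 = max(a, b) on (0.58, 0.37) = 0.58
  x2 | (~x4 | x2) = max(a, b) on (0.37, 0.58) = 0.58
  (~x4 | x5) | (x2 | (~x4 | x2)) = max(a, b) on (0.58, 0.58) = 0.58
  → value = 0.5800
|0.9580 − 0.5800| = 0.378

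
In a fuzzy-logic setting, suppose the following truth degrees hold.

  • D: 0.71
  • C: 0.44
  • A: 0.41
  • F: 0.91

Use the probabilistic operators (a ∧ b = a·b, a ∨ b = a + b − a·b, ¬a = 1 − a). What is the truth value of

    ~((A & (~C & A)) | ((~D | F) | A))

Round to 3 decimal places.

0.034

~C = 1 − 0.4400 = 0.5600
~C & A = a·b on (0.5600, 0.4100) = 0.2296
A & (~C & A) = a·b on (0.4100, 0.2296) = 0.0941
~D = 1 − 0.7100 = 0.2900
~D | F = a + b − a·b on (0.2900, 0.9100) = 0.9361
(~D | F) | A = a + b − a·b on (0.9361, 0.4100) = 0.9623
(A & (~C & A)) | ((~D | F) | A) = a + b − a·b on (0.0941, 0.9623) = 0.9658
~((A & (~C & A)) | ((~D | F) | A)) = 1 − 0.9658 = 0.0342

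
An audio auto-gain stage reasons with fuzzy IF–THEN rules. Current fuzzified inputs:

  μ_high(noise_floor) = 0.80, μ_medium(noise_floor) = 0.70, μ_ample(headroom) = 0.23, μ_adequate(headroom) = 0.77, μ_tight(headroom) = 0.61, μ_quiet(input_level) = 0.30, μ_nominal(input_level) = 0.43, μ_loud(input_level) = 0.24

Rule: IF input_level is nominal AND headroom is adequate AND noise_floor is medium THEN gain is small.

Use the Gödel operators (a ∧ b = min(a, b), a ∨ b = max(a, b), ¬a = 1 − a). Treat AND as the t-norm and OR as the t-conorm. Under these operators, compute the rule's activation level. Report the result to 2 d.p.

firing strength: nominal=0.43, adequate=0.77, medium=0.70; AND[min(a, b)] → w = 0.43

0.43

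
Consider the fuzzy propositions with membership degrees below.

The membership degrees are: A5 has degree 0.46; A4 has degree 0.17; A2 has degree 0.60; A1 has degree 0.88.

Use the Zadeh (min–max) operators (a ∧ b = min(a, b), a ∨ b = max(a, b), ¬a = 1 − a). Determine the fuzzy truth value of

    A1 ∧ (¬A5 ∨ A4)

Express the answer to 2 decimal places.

0.54

¬A5 = 1 − 0.46 = 0.54
¬A5 ∨ A4 = max(a, b) on (0.54, 0.17) = 0.54
A1 ∧ (¬A5 ∨ A4) = min(a, b) on (0.88, 0.54) = 0.54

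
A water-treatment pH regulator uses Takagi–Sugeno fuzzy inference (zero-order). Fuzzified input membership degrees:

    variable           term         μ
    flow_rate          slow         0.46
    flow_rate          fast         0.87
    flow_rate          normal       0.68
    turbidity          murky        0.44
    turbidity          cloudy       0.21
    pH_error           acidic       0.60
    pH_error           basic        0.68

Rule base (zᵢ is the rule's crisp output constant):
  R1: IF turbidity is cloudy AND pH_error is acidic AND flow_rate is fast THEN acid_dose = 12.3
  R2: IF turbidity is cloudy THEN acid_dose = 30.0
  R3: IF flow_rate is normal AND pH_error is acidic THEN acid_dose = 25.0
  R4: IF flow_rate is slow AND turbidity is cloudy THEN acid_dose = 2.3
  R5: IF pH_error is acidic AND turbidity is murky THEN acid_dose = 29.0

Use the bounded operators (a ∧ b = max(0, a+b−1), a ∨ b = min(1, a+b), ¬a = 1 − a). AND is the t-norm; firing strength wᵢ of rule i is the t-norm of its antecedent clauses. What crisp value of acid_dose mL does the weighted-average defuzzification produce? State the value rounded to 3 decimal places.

27.283

R1 (z=12.3): cloudy=0.21, acidic=0.60, fast=0.87; AND[max(0, a+b−1)] → w = 0.00
R2 (z=30.0): cloudy=0.21 → w = 0.21
R3 (z=25.0): normal=0.68, acidic=0.60; AND[max(0, a+b−1)] → w = 0.28
R4 (z=2.3): slow=0.46, cloudy=0.21; AND[max(0, a+b−1)] → w = 0.00
R5 (z=29.0): acidic=0.60, murky=0.44; AND[max(0, a+b−1)] → w = 0.04
Weighted average = (0.00·12.3 + 0.21·30.0 + 0.28·25.0 + 0.00·2.3 + 0.04·29.0) / (0.00 + 0.21 + 0.28 + 0.00 + 0.04)
  = 14.4600 / 0.5300 = 27.283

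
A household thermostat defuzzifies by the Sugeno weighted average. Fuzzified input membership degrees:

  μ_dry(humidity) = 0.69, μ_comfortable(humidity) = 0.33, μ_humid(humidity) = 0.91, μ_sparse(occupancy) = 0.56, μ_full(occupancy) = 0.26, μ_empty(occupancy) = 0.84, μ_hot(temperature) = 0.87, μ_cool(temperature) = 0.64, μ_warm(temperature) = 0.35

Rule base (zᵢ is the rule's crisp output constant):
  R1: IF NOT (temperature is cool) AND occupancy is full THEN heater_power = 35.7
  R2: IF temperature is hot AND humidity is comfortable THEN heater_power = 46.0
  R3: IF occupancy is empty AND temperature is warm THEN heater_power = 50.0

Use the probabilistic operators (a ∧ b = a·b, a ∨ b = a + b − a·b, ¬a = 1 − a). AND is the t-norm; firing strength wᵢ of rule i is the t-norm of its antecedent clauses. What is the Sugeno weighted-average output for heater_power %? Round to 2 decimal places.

R1 (z=35.7): ¬cool=1−0.64=0.36, full=0.26; AND[a·b] → w = 0.0936
R2 (z=46.0): hot=0.87, comfortable=0.33; AND[a·b] → w = 0.2871
R3 (z=50.0): empty=0.84, warm=0.35; AND[a·b] → w = 0.2940
Weighted average = (0.0936·35.7 + 0.2871·46.0 + 0.2940·50.0) / (0.0936 + 0.2871 + 0.2940)
  = 31.2481 / 0.6747 = 46.31

46.31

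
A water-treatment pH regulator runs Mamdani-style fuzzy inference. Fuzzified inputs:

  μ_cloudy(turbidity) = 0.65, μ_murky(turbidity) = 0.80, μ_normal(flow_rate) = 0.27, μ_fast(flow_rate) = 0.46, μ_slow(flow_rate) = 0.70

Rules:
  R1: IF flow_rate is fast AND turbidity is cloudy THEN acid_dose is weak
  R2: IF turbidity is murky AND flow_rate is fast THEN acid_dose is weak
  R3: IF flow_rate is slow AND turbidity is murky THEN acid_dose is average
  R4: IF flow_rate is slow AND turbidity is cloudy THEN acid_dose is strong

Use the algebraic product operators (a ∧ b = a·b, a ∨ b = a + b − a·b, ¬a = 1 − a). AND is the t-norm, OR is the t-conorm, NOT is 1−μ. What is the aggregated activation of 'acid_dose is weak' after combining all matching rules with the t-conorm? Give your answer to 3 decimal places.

0.557

R1: fast=0.46, cloudy=0.65; AND[a·b] → w = 0.2990
R2: murky=0.80, fast=0.46; AND[a·b] → w = 0.3680
R3: slow=0.70, murky=0.80; AND[a·b] → w = 0.5600
R4: slow=0.70, cloudy=0.65; AND[a·b] → w = 0.4550
Rules with consequent 'weak': {R1, R2} → strengths 0.2990, 0.3680
Aggregate via t-conorm [a + b − a·b]: 0.5570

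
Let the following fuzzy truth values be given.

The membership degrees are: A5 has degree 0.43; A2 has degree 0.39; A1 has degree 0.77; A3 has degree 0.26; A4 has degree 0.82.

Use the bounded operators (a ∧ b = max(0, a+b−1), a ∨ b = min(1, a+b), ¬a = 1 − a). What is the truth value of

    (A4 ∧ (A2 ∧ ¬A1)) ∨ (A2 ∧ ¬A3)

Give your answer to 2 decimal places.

0.13

¬A1 = 1 − 0.77 = 0.23
A2 ∧ ¬A1 = max(0, a+b−1) on (0.39, 0.23) = 0.00
A4 ∧ (A2 ∧ ¬A1) = max(0, a+b−1) on (0.82, 0.00) = 0.00
¬A3 = 1 − 0.26 = 0.74
A2 ∧ ¬A3 = max(0, a+b−1) on (0.39, 0.74) = 0.13
(A4 ∧ (A2 ∧ ¬A1)) ∨ (A2 ∧ ¬A3) = min(1, a+b) on (0.00, 0.13) = 0.13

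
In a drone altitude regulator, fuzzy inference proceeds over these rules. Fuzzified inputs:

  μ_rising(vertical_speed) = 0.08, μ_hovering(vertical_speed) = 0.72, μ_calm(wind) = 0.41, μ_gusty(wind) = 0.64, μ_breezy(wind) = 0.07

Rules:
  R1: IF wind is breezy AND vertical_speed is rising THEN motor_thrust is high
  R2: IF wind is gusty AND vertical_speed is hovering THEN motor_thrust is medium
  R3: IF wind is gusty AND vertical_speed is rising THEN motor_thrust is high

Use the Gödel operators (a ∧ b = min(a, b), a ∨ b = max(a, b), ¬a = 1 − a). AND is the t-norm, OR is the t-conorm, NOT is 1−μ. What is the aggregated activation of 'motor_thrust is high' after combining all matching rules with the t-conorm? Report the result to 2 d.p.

0.08

R1: breezy=0.07, rising=0.08; AND[min(a, b)] → w = 0.07
R2: gusty=0.64, hovering=0.72; AND[min(a, b)] → w = 0.64
R3: gusty=0.64, rising=0.08; AND[min(a, b)] → w = 0.08
Rules with consequent 'high': {R1, R3} → strengths 0.07, 0.08
Aggregate via t-conorm [max(a, b)]: 0.08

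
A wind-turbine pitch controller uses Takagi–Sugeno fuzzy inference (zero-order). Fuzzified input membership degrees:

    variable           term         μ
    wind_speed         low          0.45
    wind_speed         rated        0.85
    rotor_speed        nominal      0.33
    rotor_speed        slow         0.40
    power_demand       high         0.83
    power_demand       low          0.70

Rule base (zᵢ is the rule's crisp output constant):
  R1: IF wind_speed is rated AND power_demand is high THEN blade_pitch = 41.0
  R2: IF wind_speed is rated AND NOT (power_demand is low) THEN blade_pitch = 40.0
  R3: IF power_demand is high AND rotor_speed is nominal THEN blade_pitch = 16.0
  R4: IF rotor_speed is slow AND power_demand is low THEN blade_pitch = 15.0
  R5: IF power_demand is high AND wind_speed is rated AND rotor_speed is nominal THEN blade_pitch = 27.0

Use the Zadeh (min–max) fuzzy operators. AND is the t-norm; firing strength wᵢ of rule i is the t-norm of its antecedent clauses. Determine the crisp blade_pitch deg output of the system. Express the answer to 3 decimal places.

R1 (z=41.0): rated=0.85, high=0.83; AND[min(a, b)] → w = 0.83
R2 (z=40.0): rated=0.85, ¬low=1−0.70=0.30; AND[min(a, b)] → w = 0.30
R3 (z=16.0): high=0.83, nominal=0.33; AND[min(a, b)] → w = 0.33
R4 (z=15.0): slow=0.40, low=0.70; AND[min(a, b)] → w = 0.40
R5 (z=27.0): high=0.83, rated=0.85, nominal=0.33; AND[min(a, b)] → w = 0.33
Weighted average = (0.83·41.0 + 0.30·40.0 + 0.33·16.0 + 0.40·15.0 + 0.33·27.0) / (0.83 + 0.30 + 0.33 + 0.40 + 0.33)
  = 66.2200 / 2.1900 = 30.237

30.237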